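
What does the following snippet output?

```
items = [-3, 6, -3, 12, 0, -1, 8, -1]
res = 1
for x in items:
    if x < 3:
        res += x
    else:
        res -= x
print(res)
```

x=-3: <3, res = 1+(-3) = -2
x=6: not <3, res = (-2)-6 = -8
x=-3: <3, res = (-8)+(-3) = -11
x=12: not <3, res = (-11)-12 = -23
x=0: <3, res = (-23)+0 = -23
x=-1: <3, res = (-23)+(-1) = -24
x=8: not <3, res = (-24)-8 = -32
x=-1: <3, res = (-32)+(-1) = -33

-33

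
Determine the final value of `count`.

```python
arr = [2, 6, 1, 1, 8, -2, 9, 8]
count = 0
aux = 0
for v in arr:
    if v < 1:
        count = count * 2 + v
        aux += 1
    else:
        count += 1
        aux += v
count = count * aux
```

360

v=2: not <1, count = 0+1 = 1; aux=2
v=6: not <1, count = 1+1 = 2; aux=8
v=1: not <1, count = 2+1 = 3; aux=9
v=1: not <1, count = 3+1 = 4; aux=10
v=8: not <1, count = 4+1 = 5; aux=18
v=-2: <1, count = 5*2+(-2) = 8; aux=19
v=9: not <1, count = 8+1 = 9; aux=28
v=8: not <1, count = 9+1 = 10; aux=36
count*aux = 10*36 = 360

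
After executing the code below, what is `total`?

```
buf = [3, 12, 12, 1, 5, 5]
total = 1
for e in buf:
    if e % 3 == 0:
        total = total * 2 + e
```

56

e=3: %3==0, total = 1*2+3 = 5
e=12: %3==0, total = 5*2+12 = 22
e=12: %3==0, total = 22*2+12 = 56
e=1: not %3==0
e=5: not %3==0
e=5: not %3==0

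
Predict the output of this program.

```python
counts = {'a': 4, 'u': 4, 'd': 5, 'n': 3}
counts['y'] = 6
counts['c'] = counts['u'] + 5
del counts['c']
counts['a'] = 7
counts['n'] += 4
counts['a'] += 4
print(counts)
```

counts['y'] = 6 → {'a': 4, 'u': 4, 'd': 5, 'n': 3, 'y': 6}
counts['c'] = counts['u']+5 = 9 → {'a': 4, 'u': 4, 'd': 5, 'n': 3, 'y': 6, 'c': 9}
del 'c' → {'a': 4, 'u': 4, 'd': 5, 'n': 3, 'y': 6}
counts['a'] = 7 → {'a': 7, 'u': 4, 'd': 5, 'n': 3, 'y': 6}
counts['n'] = 3+4 = 7 → {'a': 7, 'u': 4, 'd': 5, 'n': 7, 'y': 6}
counts['a'] = 7+4 = 11 → {'a': 11, 'u': 4, 'd': 5, 'n': 7, 'y': 6}

{'a': 11, 'u': 4, 'd': 5, 'n': 7, 'y': 6}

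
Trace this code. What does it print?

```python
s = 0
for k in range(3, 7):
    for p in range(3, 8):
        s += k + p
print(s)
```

k=3,p=3: s = 0+6 = 6
k=3,p=4: s = 6+7 = 13
k=3,p=5: s = 13+8 = 21
k=3,p=6: s = 21+9 = 30
k=3,p=7: s = 30+10 = 40
k=4,p=3: s = 40+7 = 47
k=4,p=4: s = 47+8 = 55
k=4,p=5: s = 55+9 = 64
k=4,p=6: s = 64+10 = 74
k=4,p=7: s = 74+11 = 85
k=5,p=3: s = 85+8 = 93
k=5,p=4: s = 93+9 = 102
k=5,p=5: s = 102+10 = 112
k=5,p=6: s = 112+11 = 123
k=5,p=7: s = 123+12 = 135
k=6,p=3: s = 135+9 = 144
k=6,p=4: s = 144+10 = 154
k=6,p=5: s = 154+11 = 165
k=6,p=6: s = 165+12 = 177
k=6,p=7: s = 177+13 = 190

190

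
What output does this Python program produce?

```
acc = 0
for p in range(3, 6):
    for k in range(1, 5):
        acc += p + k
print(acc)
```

78

p=3,k=1: acc = 0+4 = 4
p=3,k=2: acc = 4+5 = 9
p=3,k=3: acc = 9+6 = 15
p=3,k=4: acc = 15+7 = 22
p=4,k=1: acc = 22+5 = 27
p=4,k=2: acc = 27+6 = 33
p=4,k=3: acc = 33+7 = 40
p=4,k=4: acc = 40+8 = 48
p=5,k=1: acc = 48+6 = 54
p=5,k=2: acc = 54+7 = 61
p=5,k=3: acc = 61+8 = 69
p=5,k=4: acc = 69+9 = 78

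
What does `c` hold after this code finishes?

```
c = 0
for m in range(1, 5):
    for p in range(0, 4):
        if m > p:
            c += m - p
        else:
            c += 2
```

32

m=1,p=0: 1>0, c = 0+1 = 1
m=1,p=1: not 1>1, c = 1+2 = 3
m=1,p=2: not 1>2, c = 3+2 = 5
m=1,p=3: not 1>3, c = 5+2 = 7
m=2,p=0: 2>0, c = 7+2 = 9
m=2,p=1: 2>1, c = 9+1 = 10
m=2,p=2: not 2>2, c = 10+2 = 12
m=2,p=3: not 2>3, c = 12+2 = 14
m=3,p=0: 3>0, c = 14+3 = 17
m=3,p=1: 3>1, c = 17+2 = 19
m=3,p=2: 3>2, c = 19+1 = 20
m=3,p=3: not 3>3, c = 20+2 = 22
m=4,p=0: 4>0, c = 22+4 = 26
m=4,p=1: 4>1, c = 26+3 = 29
m=4,p=2: 4>2, c = 29+2 = 31
m=4,p=3: 4>3, c = 31+1 = 32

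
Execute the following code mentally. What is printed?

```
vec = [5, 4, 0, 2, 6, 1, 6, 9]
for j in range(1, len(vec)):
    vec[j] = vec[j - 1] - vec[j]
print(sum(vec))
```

-46

j=1: vec[1] = 5-4 = 1 → [5, 1, 0, 2, 6, 1, 6, 9]
j=2: vec[2] = 1-0 = 1 → [5, 1, 1, 2, 6, 1, 6, 9]
j=3: vec[3] = 1-2 = -1 → [5, 1, 1, -1, 6, 1, 6, 9]
j=4: vec[4] = (-1)-6 = -7 → [5, 1, 1, -1, -7, 1, 6, 9]
j=5: vec[5] = (-7)-1 = -8 → [5, 1, 1, -1, -7, -8, 6, 9]
j=6: vec[6] = (-8)-6 = -14 → [5, 1, 1, -1, -7, -8, -14, 9]
j=7: vec[7] = (-14)-9 = -23 → [5, 1, 1, -1, -7, -8, -14, -23]
sum = -46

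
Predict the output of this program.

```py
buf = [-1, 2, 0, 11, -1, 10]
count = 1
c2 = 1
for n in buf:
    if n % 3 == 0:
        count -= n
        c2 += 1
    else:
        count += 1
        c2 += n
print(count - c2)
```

-17

n=-1: not %3==0, count = 1+1 = 2; c2=0
n=2: not %3==0, count = 2+1 = 3; c2=2
n=0: %3==0, count = 3-0 = 3; c2=3
n=11: not %3==0, count = 3+1 = 4; c2=14
n=-1: not %3==0, count = 4+1 = 5; c2=13
n=10: not %3==0, count = 5+1 = 6; c2=23
count-c2 = 6-23 = -17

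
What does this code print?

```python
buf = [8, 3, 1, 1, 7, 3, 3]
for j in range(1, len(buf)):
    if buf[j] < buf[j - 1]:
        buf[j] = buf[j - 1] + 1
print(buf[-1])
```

14

j=1: 3<8, buf[1] = 8+1 = 9 → [8, 9, 1, 1, 7, 3, 3]
j=2: 1<9, buf[2] = 9+1 = 10 → [8, 9, 10, 1, 7, 3, 3]
j=3: 1<10, buf[3] = 10+1 = 11 → [8, 9, 10, 11, 7, 3, 3]
j=4: 7<11, buf[4] = 11+1 = 12 → [8, 9, 10, 11, 12, 3, 3]
j=5: 3<12, buf[5] = 12+1 = 13 → [8, 9, 10, 11, 12, 13, 3]
j=6: 3<13, buf[6] = 13+1 = 14 → [8, 9, 10, 11, 12, 13, 14]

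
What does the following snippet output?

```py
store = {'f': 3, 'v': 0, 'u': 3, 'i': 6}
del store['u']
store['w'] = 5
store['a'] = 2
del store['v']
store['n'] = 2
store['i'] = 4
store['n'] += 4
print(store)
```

del 'u' → {'f': 3, 'v': 0, 'i': 6}
store['w'] = 5 → {'f': 3, 'v': 0, 'i': 6, 'w': 5}
store['a'] = 2 → {'f': 3, 'v': 0, 'i': 6, 'w': 5, 'a': 2}
del 'v' → {'f': 3, 'i': 6, 'w': 5, 'a': 2}
store['n'] = 2 → {'f': 3, 'i': 6, 'w': 5, 'a': 2, 'n': 2}
store['i'] = 4 → {'f': 3, 'i': 4, 'w': 5, 'a': 2, 'n': 2}
store['n'] = 2+4 = 6 → {'f': 3, 'i': 4, 'w': 5, 'a': 2, 'n': 6}

{'f': 3, 'i': 4, 'w': 5, 'a': 2, 'n': 6}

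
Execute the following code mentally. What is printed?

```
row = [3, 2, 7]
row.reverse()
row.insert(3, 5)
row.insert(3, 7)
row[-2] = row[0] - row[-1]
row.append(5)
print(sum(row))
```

reverse → [7, 2, 3]
insert 5 at 3 → [7, 2, 3, 5]
insert 7 at 3 → [7, 2, 3, 7, 5]
row[-2] = row[0]-row[-1] = 7-5 = 2 → [7, 2, 3, 2, 5]
append 5 → [7, 2, 3, 2, 5, 5]
sum = 24

24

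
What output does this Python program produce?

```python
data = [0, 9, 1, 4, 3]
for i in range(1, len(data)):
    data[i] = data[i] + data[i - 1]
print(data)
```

[0, 9, 10, 14, 17]

i=1: data[1] = 9+0 = 9 → [0, 9, 1, 4, 3]
i=2: data[2] = 1+9 = 10 → [0, 9, 10, 4, 3]
i=3: data[3] = 4+10 = 14 → [0, 9, 10, 14, 3]
i=4: data[4] = 3+14 = 17 → [0, 9, 10, 14, 17]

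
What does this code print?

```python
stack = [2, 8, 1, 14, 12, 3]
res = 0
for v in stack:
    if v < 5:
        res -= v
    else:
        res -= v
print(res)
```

-40

v=2: <5, res = 0-2 = -2
v=8: not <5, res = (-2)-8 = -10
v=1: <5, res = (-10)-1 = -11
v=14: not <5, res = (-11)-14 = -25
v=12: not <5, res = (-25)-12 = -37
v=3: <5, res = (-37)-3 = -40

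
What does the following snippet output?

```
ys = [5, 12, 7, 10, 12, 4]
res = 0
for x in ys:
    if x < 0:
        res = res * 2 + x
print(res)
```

x=5: not <0
x=12: not <0
x=7: not <0
x=10: not <0
x=12: not <0
x=4: not <0

0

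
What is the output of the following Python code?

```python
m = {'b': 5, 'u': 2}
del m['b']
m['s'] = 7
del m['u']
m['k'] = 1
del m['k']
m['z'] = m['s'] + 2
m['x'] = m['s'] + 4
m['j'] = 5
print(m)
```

del 'b' → {'u': 2}
m['s'] = 7 → {'u': 2, 's': 7}
del 'u' → {'s': 7}
m['k'] = 1 → {'s': 7, 'k': 1}
del 'k' → {'s': 7}
m['z'] = m['s']+2 = 9 → {'s': 7, 'z': 9}
m['x'] = m['s']+4 = 11 → {'s': 7, 'z': 9, 'x': 11}
m['j'] = 5 → {'s': 7, 'z': 9, 'x': 11, 'j': 5}

{'s': 7, 'z': 9, 'x': 11, 'j': 5}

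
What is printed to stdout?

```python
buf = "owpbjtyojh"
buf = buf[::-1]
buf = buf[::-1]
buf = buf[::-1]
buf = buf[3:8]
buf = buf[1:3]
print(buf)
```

tj

reverse → 'hjoytjbpwo'
reverse → 'owpbjtyojh'
reverse → 'hjoytjbpwo'
slice [3:8] → 'ytjbp'
slice [1:3] → 'tj'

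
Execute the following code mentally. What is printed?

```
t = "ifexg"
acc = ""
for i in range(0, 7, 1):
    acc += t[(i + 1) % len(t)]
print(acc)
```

fexgife

i=0: add t[1]='f' → 'f'
i=1: add t[2]='e' → 'fe'
i=2: add t[3]='x' → 'fex'
i=3: add t[4]='g' → 'fexg'
i=4: add t[0]='i' → 'fexgi'
i=5: add t[1]='f' → 'fexgif'
i=6: add t[2]='e' → 'fexgife'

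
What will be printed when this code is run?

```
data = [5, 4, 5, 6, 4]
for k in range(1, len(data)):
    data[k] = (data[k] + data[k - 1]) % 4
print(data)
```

[5, 1, 2, 0, 0]

k=1: data[1] = (4+5)%4 = 1 → [5, 1, 5, 6, 4]
k=2: data[2] = (5+1)%4 = 2 → [5, 1, 2, 6, 4]
k=3: data[3] = (6+2)%4 = 0 → [5, 1, 2, 0, 4]
k=4: data[4] = (4+0)%4 = 0 → [5, 1, 2, 0, 0]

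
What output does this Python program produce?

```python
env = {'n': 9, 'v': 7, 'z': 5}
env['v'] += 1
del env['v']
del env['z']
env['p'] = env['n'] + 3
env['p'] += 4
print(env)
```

env['v'] = 7+1 = 8 → {'n': 9, 'v': 8, 'z': 5}
del 'v' → {'n': 9, 'z': 5}
del 'z' → {'n': 9}
env['p'] = env['n']+3 = 12 → {'n': 9, 'p': 12}
env['p'] = 12+4 = 16 → {'n': 9, 'p': 16}

{'n': 9, 'p': 16}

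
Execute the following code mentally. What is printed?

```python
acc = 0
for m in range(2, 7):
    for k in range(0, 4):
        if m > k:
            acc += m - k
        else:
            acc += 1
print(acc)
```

m=2,k=0: 2>0, acc = 0+2 = 2
m=2,k=1: 2>1, acc = 2+1 = 3
m=2,k=2: not 2>2, acc = 3+1 = 4
m=2,k=3: not 2>3, acc = 4+1 = 5
m=3,k=0: 3>0, acc = 5+3 = 8
m=3,k=1: 3>1, acc = 8+2 = 10
m=3,k=2: 3>2, acc = 10+1 = 11
m=3,k=3: not 3>3, acc = 11+1 = 12
m=4,k=0: 4>0, acc = 12+4 = 16
m=4,k=1: 4>1, acc = 16+3 = 19
m=4,k=2: 4>2, acc = 19+2 = 21
m=4,k=3: 4>3, acc = 21+1 = 22
m=5,k=0: 5>0, acc = 22+5 = 27
m=5,k=1: 5>1, acc = 27+4 = 31
m=5,k=2: 5>2, acc = 31+3 = 34
m=5,k=3: 5>3, acc = 34+2 = 36
m=6,k=0: 6>0, acc = 36+6 = 42
m=6,k=1: 6>1, acc = 42+5 = 47
m=6,k=2: 6>2, acc = 47+4 = 51
m=6,k=3: 6>3, acc = 51+3 = 54

54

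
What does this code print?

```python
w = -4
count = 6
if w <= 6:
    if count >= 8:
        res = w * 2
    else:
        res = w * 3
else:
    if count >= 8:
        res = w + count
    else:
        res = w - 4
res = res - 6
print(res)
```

w=-4, count=6
w <= 6 is True; count >= 8 is False
→ res = w * 3 = -12
res = (-12)-6 = -18

-18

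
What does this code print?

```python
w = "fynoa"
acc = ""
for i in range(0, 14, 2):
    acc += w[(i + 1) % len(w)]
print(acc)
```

yofnayo

i=0: add w[1]='y' → 'y'
i=2: add w[3]='o' → 'yo'
i=4: add w[0]='f' → 'yof'
i=6: add w[2]='n' → 'yofn'
i=8: add w[4]='a' → 'yofna'
i=10: add w[1]='y' → 'yofnay'
i=12: add w[3]='o' → 'yofnayo'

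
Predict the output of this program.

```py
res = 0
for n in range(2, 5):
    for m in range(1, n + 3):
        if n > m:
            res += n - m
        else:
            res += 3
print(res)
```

37

n=2,m=1: 2>1, res = 0+1 = 1
n=2,m=2: not 2>2, res = 1+3 = 4
n=2,m=3: not 2>3, res = 4+3 = 7
n=2,m=4: not 2>4, res = 7+3 = 10
n=3,m=1: 3>1, res = 10+2 = 12
n=3,m=2: 3>2, res = 12+1 = 13
n=3,m=3: not 3>3, res = 13+3 = 16
n=3,m=4: not 3>4, res = 16+3 = 19
n=3,m=5: not 3>5, res = 19+3 = 22
n=4,m=1: 4>1, res = 22+3 = 25
n=4,m=2: 4>2, res = 25+2 = 27
n=4,m=3: 4>3, res = 27+1 = 28
n=4,m=4: not 4>4, res = 28+3 = 31
n=4,m=5: not 4>5, res = 31+3 = 34
n=4,m=6: not 4>6, res = 34+3 = 37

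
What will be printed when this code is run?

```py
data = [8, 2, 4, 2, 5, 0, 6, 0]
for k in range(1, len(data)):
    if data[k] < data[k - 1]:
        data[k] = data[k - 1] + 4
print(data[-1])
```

36

k=1: 2<8, data[1] = 8+4 = 12 → [8, 12, 4, 2, 5, 0, 6, 0]
k=2: 4<12, data[2] = 12+4 = 16 → [8, 12, 16, 2, 5, 0, 6, 0]
k=3: 2<16, data[3] = 16+4 = 20 → [8, 12, 16, 20, 5, 0, 6, 0]
k=4: 5<20, data[4] = 20+4 = 24 → [8, 12, 16, 20, 24, 0, 6, 0]
k=5: 0<24, data[5] = 24+4 = 28 → [8, 12, 16, 20, 24, 28, 6, 0]
k=6: 6<28, data[6] = 28+4 = 32 → [8, 12, 16, 20, 24, 28, 32, 0]
k=7: 0<32, data[7] = 32+4 = 36 → [8, 12, 16, 20, 24, 28, 32, 36]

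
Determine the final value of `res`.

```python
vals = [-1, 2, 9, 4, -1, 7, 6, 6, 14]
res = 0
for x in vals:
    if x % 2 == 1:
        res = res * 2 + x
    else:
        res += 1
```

x=-1: odd, res = 0*2+(-1) = -1
x=2: not odd, res = (-1)+1 = 0
x=9: odd, res = 0*2+9 = 9
x=4: not odd, res = 9+1 = 10
x=-1: odd, res = 10*2+(-1) = 19
x=7: odd, res = 19*2+7 = 45
x=6: not odd, res = 45+1 = 46
x=6: not odd, res = 46+1 = 47
x=14: not odd, res = 47+1 = 48

48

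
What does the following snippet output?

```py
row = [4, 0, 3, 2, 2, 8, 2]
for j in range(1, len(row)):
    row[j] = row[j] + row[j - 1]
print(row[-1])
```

j=1: row[1] = 0+4 = 4 → [4, 4, 3, 2, 2, 8, 2]
j=2: row[2] = 3+4 = 7 → [4, 4, 7, 2, 2, 8, 2]
j=3: row[3] = 2+7 = 9 → [4, 4, 7, 9, 2, 8, 2]
j=4: row[4] = 2+9 = 11 → [4, 4, 7, 9, 11, 8, 2]
j=5: row[5] = 8+11 = 19 → [4, 4, 7, 9, 11, 19, 2]
j=6: row[6] = 2+19 = 21 → [4, 4, 7, 9, 11, 19, 21]

21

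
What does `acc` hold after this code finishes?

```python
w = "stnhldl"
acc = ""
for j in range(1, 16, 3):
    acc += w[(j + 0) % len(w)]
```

j=1: add w[1]='t' → 't'
j=4: add w[4]='l' → 'tl'
j=7: add w[0]='s' → 'tls'
j=10: add w[3]='h' → 'tlsh'
j=13: add w[6]='l' → 'tlshl'

'tlshl'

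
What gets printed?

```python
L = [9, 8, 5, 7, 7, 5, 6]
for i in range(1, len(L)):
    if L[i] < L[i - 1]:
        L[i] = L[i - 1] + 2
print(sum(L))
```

105

i=1: 8<9, L[1] = 9+2 = 11 → [9, 11, 5, 7, 7, 5, 6]
i=2: 5<11, L[2] = 11+2 = 13 → [9, 11, 13, 7, 7, 5, 6]
i=3: 7<13, L[3] = 13+2 = 15 → [9, 11, 13, 15, 7, 5, 6]
i=4: 7<15, L[4] = 15+2 = 17 → [9, 11, 13, 15, 17, 5, 6]
i=5: 5<17, L[5] = 17+2 = 19 → [9, 11, 13, 15, 17, 19, 6]
i=6: 6<19, L[6] = 19+2 = 21 → [9, 11, 13, 15, 17, 19, 21]
sum = 105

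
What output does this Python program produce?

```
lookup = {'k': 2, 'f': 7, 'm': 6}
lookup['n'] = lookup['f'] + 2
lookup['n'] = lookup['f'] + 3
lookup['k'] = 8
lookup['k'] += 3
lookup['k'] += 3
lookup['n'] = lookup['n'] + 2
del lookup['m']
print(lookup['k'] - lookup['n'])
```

lookup['n'] = lookup['f']+2 = 9 → {'k': 2, 'f': 7, 'm': 6, 'n': 9}
lookup['n'] = lookup['f']+3 = 10 → {'k': 2, 'f': 7, 'm': 6, 'n': 10}
lookup['k'] = 8 → {'k': 8, 'f': 7, 'm': 6, 'n': 10}
lookup['k'] = 8+3 = 11 → {'k': 11, 'f': 7, 'm': 6, 'n': 10}
lookup['k'] = 11+3 = 14 → {'k': 14, 'f': 7, 'm': 6, 'n': 10}
lookup['n'] = lookup['n']+2 = 12 → {'k': 14, 'f': 7, 'm': 6, 'n': 12}
del 'm' → {'k': 14, 'f': 7, 'n': 12}
lookup['k']-lookup['n'] = 14-12 = 2

2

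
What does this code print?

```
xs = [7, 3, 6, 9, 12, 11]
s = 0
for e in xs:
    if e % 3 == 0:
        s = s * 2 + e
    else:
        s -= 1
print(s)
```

61

e=7: not %3==0, s = 0-1 = -1
e=3: %3==0, s = (-1)*2+3 = 1
e=6: %3==0, s = 1*2+6 = 8
e=9: %3==0, s = 8*2+9 = 25
e=12: %3==0, s = 25*2+12 = 62
e=11: not %3==0, s = 62-1 = 61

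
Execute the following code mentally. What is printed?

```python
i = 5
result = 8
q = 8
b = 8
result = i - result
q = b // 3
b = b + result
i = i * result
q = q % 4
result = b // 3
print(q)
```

result = 5-8 = -3
q = 8//3 = 2
b = 8+(-3) = 5
i = 5*(-3) = -15
q = 2%4 = 2
result = 5//3 = 1

2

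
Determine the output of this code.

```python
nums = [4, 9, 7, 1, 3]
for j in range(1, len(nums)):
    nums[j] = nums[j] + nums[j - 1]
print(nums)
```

[4, 13, 20, 21, 24]

j=1: nums[1] = 9+4 = 13 → [4, 13, 7, 1, 3]
j=2: nums[2] = 7+13 = 20 → [4, 13, 20, 1, 3]
j=3: nums[3] = 1+20 = 21 → [4, 13, 20, 21, 3]
j=4: nums[4] = 3+21 = 24 → [4, 13, 20, 21, 24]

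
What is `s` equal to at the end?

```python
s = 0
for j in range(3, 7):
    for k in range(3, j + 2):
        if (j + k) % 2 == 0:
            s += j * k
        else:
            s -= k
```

88

j=3,k=3: even sum, s = 0+9 = 9
j=3,k=4: odd sum, s = 9-4 = 5
j=4,k=3: odd sum, s = 5-3 = 2
j=4,k=4: even sum, s = 2+16 = 18
j=4,k=5: odd sum, s = 18-5 = 13
j=5,k=3: even sum, s = 13+15 = 28
j=5,k=4: odd sum, s = 28-4 = 24
j=5,k=5: even sum, s = 24+25 = 49
j=5,k=6: odd sum, s = 49-6 = 43
j=6,k=3: odd sum, s = 43-3 = 40
j=6,k=4: even sum, s = 40+24 = 64
j=6,k=5: odd sum, s = 64-5 = 59
j=6,k=6: even sum, s = 59+36 = 95
j=6,k=7: odd sum, s = 95-7 = 88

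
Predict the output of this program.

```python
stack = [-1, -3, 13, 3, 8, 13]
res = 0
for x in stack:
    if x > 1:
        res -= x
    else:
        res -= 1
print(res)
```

-39

x=-1: not >1, res = 0-1 = -1
x=-3: not >1, res = (-1)-1 = -2
x=13: >1, res = (-2)-13 = -15
x=3: >1, res = (-15)-3 = -18
x=8: >1, res = (-18)-8 = -26
x=13: >1, res = (-26)-13 = -39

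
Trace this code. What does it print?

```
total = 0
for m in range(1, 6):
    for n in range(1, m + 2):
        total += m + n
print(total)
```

125

m=1,n=1: total = 0+2 = 2
m=1,n=2: total = 2+3 = 5
m=2,n=1: total = 5+3 = 8
m=2,n=2: total = 8+4 = 12
m=2,n=3: total = 12+5 = 17
m=3,n=1: total = 17+4 = 21
m=3,n=2: total = 21+5 = 26
m=3,n=3: total = 26+6 = 32
m=3,n=4: total = 32+7 = 39
m=4,n=1: total = 39+5 = 44
m=4,n=2: total = 44+6 = 50
m=4,n=3: total = 50+7 = 57
m=4,n=4: total = 57+8 = 65
m=4,n=5: total = 65+9 = 74
m=5,n=1: total = 74+6 = 80
m=5,n=2: total = 80+7 = 87
m=5,n=3: total = 87+8 = 95
m=5,n=4: total = 95+9 = 104
m=5,n=5: total = 104+10 = 114
m=5,n=6: total = 114+11 = 125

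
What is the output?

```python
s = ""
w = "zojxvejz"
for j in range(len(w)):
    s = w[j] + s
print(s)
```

zjevxjoz

j=0: prepend 'z' → 'z'
j=1: prepend 'o' → 'oz'
j=2: prepend 'j' → 'joz'
j=3: prepend 'x' → 'xjoz'
j=4: prepend 'v' → 'vxjoz'
j=5: prepend 'e' → 'evxjoz'
j=6: prepend 'j' → 'jevxjoz'
j=7: prepend 'z' → 'zjevxjoz'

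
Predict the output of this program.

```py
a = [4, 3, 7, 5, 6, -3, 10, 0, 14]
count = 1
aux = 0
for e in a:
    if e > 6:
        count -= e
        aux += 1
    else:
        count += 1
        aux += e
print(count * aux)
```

-432

e=4: not >6, count = 1+1 = 2; aux=4
e=3: not >6, count = 2+1 = 3; aux=7
e=7: >6, count = 3-7 = -4; aux=8
e=5: not >6, count = (-4)+1 = -3; aux=13
e=6: not >6, count = (-3)+1 = -2; aux=19
e=-3: not >6, count = (-2)+1 = -1; aux=16
e=10: >6, count = (-1)-10 = -11; aux=17
e=0: not >6, count = (-11)+1 = -10; aux=17
e=14: >6, count = (-10)-14 = -24; aux=18
count*aux = (-24)*18 = -432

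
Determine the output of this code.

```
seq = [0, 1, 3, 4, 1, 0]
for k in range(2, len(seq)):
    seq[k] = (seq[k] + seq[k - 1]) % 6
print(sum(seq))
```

13

k=2: seq[2] = (3+1)%6 = 4 → [0, 1, 4, 4, 1, 0]
k=3: seq[3] = (4+4)%6 = 2 → [0, 1, 4, 2, 1, 0]
k=4: seq[4] = (1+2)%6 = 3 → [0, 1, 4, 2, 3, 0]
k=5: seq[5] = (0+3)%6 = 3 → [0, 1, 4, 2, 3, 3]
sum = 13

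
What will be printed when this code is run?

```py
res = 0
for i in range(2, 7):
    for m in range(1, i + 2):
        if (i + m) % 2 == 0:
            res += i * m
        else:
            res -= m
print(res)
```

110

i=2,m=1: odd sum, res = 0-1 = -1
i=2,m=2: even sum, res = (-1)+4 = 3
i=2,m=3: odd sum, res = 3-3 = 0
i=3,m=1: even sum, res = 0+3 = 3
i=3,m=2: odd sum, res = 3-2 = 1
i=3,m=3: even sum, res = 1+9 = 10
i=3,m=4: odd sum, res = 10-4 = 6
i=4,m=1: odd sum, res = 6-1 = 5
i=4,m=2: even sum, res = 5+8 = 13
i=4,m=3: odd sum, res = 13-3 = 10
i=4,m=4: even sum, res = 10+16 = 26
i=4,m=5: odd sum, res = 26-5 = 21
i=5,m=1: even sum, res = 21+5 = 26
i=5,m=2: odd sum, res = 26-2 = 24
i=5,m=3: even sum, res = 24+15 = 39
i=5,m=4: odd sum, res = 39-4 = 35
i=5,m=5: even sum, res = 35+25 = 60
i=5,m=6: odd sum, res = 60-6 = 54
i=6,m=1: odd sum, res = 54-1 = 53
i=6,m=2: even sum, res = 53+12 = 65
i=6,m=3: odd sum, res = 65-3 = 62
i=6,m=4: even sum, res = 62+24 = 86
i=6,m=5: odd sum, res = 86-5 = 81
i=6,m=6: even sum, res = 81+36 = 117
i=6,m=7: odd sum, res = 117-7 = 110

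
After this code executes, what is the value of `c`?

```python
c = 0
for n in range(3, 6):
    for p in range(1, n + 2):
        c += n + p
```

n=3,p=1: c = 0+4 = 4
n=3,p=2: c = 4+5 = 9
n=3,p=3: c = 9+6 = 15
n=3,p=4: c = 15+7 = 22
n=4,p=1: c = 22+5 = 27
n=4,p=2: c = 27+6 = 33
n=4,p=3: c = 33+7 = 40
n=4,p=4: c = 40+8 = 48
n=4,p=5: c = 48+9 = 57
n=5,p=1: c = 57+6 = 63
n=5,p=2: c = 63+7 = 70
n=5,p=3: c = 70+8 = 78
n=5,p=4: c = 78+9 = 87
n=5,p=5: c = 87+10 = 97
n=5,p=6: c = 97+11 = 108

108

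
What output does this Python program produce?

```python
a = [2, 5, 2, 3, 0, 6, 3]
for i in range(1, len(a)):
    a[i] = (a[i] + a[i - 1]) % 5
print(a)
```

i=1: a[1] = (5+2)%5 = 2 → [2, 2, 2, 3, 0, 6, 3]
i=2: a[2] = (2+2)%5 = 4 → [2, 2, 4, 3, 0, 6, 3]
i=3: a[3] = (3+4)%5 = 2 → [2, 2, 4, 2, 0, 6, 3]
i=4: a[4] = (0+2)%5 = 2 → [2, 2, 4, 2, 2, 6, 3]
i=5: a[5] = (6+2)%5 = 3 → [2, 2, 4, 2, 2, 3, 3]
i=6: a[6] = (3+3)%5 = 1 → [2, 2, 4, 2, 2, 3, 1]

[2, 2, 4, 2, 2, 3, 1]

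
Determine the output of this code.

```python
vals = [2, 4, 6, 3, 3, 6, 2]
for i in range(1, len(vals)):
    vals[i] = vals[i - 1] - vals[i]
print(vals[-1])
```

-22

i=1: vals[1] = 2-4 = -2 → [2, -2, 6, 3, 3, 6, 2]
i=2: vals[2] = (-2)-6 = -8 → [2, -2, -8, 3, 3, 6, 2]
i=3: vals[3] = (-8)-3 = -11 → [2, -2, -8, -11, 3, 6, 2]
i=4: vals[4] = (-11)-3 = -14 → [2, -2, -8, -11, -14, 6, 2]
i=5: vals[5] = (-14)-6 = -20 → [2, -2, -8, -11, -14, -20, 2]
i=6: vals[6] = (-20)-2 = -22 → [2, -2, -8, -11, -14, -20, -22]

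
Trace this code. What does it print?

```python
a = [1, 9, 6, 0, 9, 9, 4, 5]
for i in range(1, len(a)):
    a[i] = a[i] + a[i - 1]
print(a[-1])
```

43

i=1: a[1] = 9+1 = 10 → [1, 10, 6, 0, 9, 9, 4, 5]
i=2: a[2] = 6+10 = 16 → [1, 10, 16, 0, 9, 9, 4, 5]
i=3: a[3] = 0+16 = 16 → [1, 10, 16, 16, 9, 9, 4, 5]
i=4: a[4] = 9+16 = 25 → [1, 10, 16, 16, 25, 9, 4, 5]
i=5: a[5] = 9+25 = 34 → [1, 10, 16, 16, 25, 34, 4, 5]
i=6: a[6] = 4+34 = 38 → [1, 10, 16, 16, 25, 34, 38, 5]
i=7: a[7] = 5+38 = 43 → [1, 10, 16, 16, 25, 34, 38, 43]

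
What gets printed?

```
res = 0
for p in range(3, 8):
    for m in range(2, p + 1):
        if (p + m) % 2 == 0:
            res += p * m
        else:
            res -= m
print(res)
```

p=3,m=2: odd sum, res = 0-2 = -2
p=3,m=3: even sum, res = (-2)+9 = 7
p=4,m=2: even sum, res = 7+8 = 15
p=4,m=3: odd sum, res = 15-3 = 12
p=4,m=4: even sum, res = 12+16 = 28
p=5,m=2: odd sum, res = 28-2 = 26
p=5,m=3: even sum, res = 26+15 = 41
p=5,m=4: odd sum, res = 41-4 = 37
p=5,m=5: even sum, res = 37+25 = 62
p=6,m=2: even sum, res = 62+12 = 74
p=6,m=3: odd sum, res = 74-3 = 71
p=6,m=4: even sum, res = 71+24 = 95
p=6,m=5: odd sum, res = 95-5 = 90
p=6,m=6: even sum, res = 90+36 = 126
p=7,m=2: odd sum, res = 126-2 = 124
p=7,m=3: even sum, res = 124+21 = 145
p=7,m=4: odd sum, res = 145-4 = 141
p=7,m=5: even sum, res = 141+35 = 176
p=7,m=6: odd sum, res = 176-6 = 170
p=7,m=7: even sum, res = 170+49 = 219

219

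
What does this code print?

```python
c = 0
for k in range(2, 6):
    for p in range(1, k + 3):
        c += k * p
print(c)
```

289

k=2,p=1: c = 0+2 = 2
k=2,p=2: c = 2+4 = 6
k=2,p=3: c = 6+6 = 12
k=2,p=4: c = 12+8 = 20
k=3,p=1: c = 20+3 = 23
k=3,p=2: c = 23+6 = 29
k=3,p=3: c = 29+9 = 38
k=3,p=4: c = 38+12 = 50
k=3,p=5: c = 50+15 = 65
k=4,p=1: c = 65+4 = 69
k=4,p=2: c = 69+8 = 77
k=4,p=3: c = 77+12 = 89
k=4,p=4: c = 89+16 = 105
k=4,p=5: c = 105+20 = 125
k=4,p=6: c = 125+24 = 149
k=5,p=1: c = 149+5 = 154
k=5,p=2: c = 154+10 = 164
k=5,p=3: c = 164+15 = 179
k=5,p=4: c = 179+20 = 199
k=5,p=5: c = 199+25 = 224
k=5,p=6: c = 224+30 = 254
k=5,p=7: c = 254+35 = 289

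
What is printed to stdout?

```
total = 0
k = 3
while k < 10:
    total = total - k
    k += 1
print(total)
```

-42

k=3: total = 0-3 = -3
k=4: total = (-3)-4 = -7
k=5: total = (-7)-5 = -12
k=6: total = (-12)-6 = -18
k=7: total = (-18)-7 = -25
k=8: total = (-25)-8 = -33
k=9: total = (-33)-9 = -42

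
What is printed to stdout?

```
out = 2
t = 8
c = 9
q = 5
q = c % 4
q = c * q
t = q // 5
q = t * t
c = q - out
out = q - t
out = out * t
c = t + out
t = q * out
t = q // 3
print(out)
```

q = 9%4 = 1
q = 9*1 = 9
t = 9//5 = 1
q = 1*1 = 1
c = 1-2 = -1
out = 1-1 = 0
out = 0*1 = 0
c = 1+0 = 1
t = 1*0 = 0
t = 1//3 = 0

0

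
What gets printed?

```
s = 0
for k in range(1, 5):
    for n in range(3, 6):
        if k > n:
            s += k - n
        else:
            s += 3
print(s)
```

34

k=1,n=3: not 1>3, s = 0+3 = 3
k=1,n=4: not 1>4, s = 3+3 = 6
k=1,n=5: not 1>5, s = 6+3 = 9
k=2,n=3: not 2>3, s = 9+3 = 12
k=2,n=4: not 2>4, s = 12+3 = 15
k=2,n=5: not 2>5, s = 15+3 = 18
k=3,n=3: not 3>3, s = 18+3 = 21
k=3,n=4: not 3>4, s = 21+3 = 24
k=3,n=5: not 3>5, s = 24+3 = 27
k=4,n=3: 4>3, s = 27+1 = 28
k=4,n=4: not 4>4, s = 28+3 = 31
k=4,n=5: not 4>5, s = 31+3 = 34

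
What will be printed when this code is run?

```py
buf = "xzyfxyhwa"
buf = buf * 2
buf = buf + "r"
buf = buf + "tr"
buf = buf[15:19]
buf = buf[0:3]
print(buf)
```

repeat ×2 → 'xzyfxyhwaxzyfxyhwa'
+ 'r' → 'xzyfxyhwaxzyfxyhwar'
+ 'tr' → 'xzyfxyhwaxzyfxyhwartr'
slice [15:19] → 'hwar'
slice [0:3] → 'hwa'

hwa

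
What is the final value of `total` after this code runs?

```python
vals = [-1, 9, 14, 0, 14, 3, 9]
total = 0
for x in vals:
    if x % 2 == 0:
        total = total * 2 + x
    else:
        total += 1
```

x=-1: not even, total = 0+1 = 1
x=9: not even, total = 1+1 = 2
x=14: even, total = 2*2+14 = 18
x=0: even, total = 18*2+0 = 36
x=14: even, total = 36*2+14 = 86
x=3: not even, total = 86+1 = 87
x=9: not even, total = 87+1 = 88

88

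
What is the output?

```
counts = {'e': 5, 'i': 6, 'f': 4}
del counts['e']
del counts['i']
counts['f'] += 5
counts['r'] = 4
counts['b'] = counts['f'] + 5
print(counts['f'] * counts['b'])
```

126

del 'e' → {'i': 6, 'f': 4}
del 'i' → {'f': 4}
counts['f'] = 4+5 = 9 → {'f': 9}
counts['r'] = 4 → {'f': 9, 'r': 4}
counts['b'] = counts['f']+5 = 14 → {'f': 9, 'r': 4, 'b': 14}
counts['f']*counts['b'] = 9*14 = 126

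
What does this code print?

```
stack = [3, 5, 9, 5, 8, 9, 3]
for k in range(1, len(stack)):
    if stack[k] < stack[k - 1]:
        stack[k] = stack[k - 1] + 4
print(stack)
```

k=1: 5>=3, unchanged → [3, 5, 9, 5, 8, 9, 3]
k=2: 9>=5, unchanged → [3, 5, 9, 5, 8, 9, 3]
k=3: 5<9, stack[3] = 9+4 = 13 → [3, 5, 9, 13, 8, 9, 3]
k=4: 8<13, stack[4] = 13+4 = 17 → [3, 5, 9, 13, 17, 9, 3]
k=5: 9<17, stack[5] = 17+4 = 21 → [3, 5, 9, 13, 17, 21, 3]
k=6: 3<21, stack[6] = 21+4 = 25 → [3, 5, 9, 13, 17, 21, 25]

[3, 5, 9, 13, 17, 21, 25]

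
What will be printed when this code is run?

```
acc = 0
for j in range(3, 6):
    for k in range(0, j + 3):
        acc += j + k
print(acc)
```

150

j=3,k=0: acc = 0+3 = 3
j=3,k=1: acc = 3+4 = 7
j=3,k=2: acc = 7+5 = 12
j=3,k=3: acc = 12+6 = 18
j=3,k=4: acc = 18+7 = 25
j=3,k=5: acc = 25+8 = 33
j=4,k=0: acc = 33+4 = 37
j=4,k=1: acc = 37+5 = 42
j=4,k=2: acc = 42+6 = 48
j=4,k=3: acc = 48+7 = 55
j=4,k=4: acc = 55+8 = 63
j=4,k=5: acc = 63+9 = 72
j=4,k=6: acc = 72+10 = 82
j=5,k=0: acc = 82+5 = 87
j=5,k=1: acc = 87+6 = 93
j=5,k=2: acc = 93+7 = 100
j=5,k=3: acc = 100+8 = 108
j=5,k=4: acc = 108+9 = 117
j=5,k=5: acc = 117+10 = 127
j=5,k=6: acc = 127+11 = 138
j=5,k=7: acc = 138+12 = 150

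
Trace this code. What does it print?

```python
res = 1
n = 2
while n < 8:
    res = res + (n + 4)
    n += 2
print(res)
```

25

n=2: res = 1+6 = 7
n=4: res = 7+8 = 15
n=6: res = 15+10 = 25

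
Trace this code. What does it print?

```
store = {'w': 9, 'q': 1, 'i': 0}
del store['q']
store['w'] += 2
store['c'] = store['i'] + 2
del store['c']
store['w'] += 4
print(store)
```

{'w': 15, 'i': 0}

del 'q' → {'w': 9, 'i': 0}
store['w'] = 9+2 = 11 → {'w': 11, 'i': 0}
store['c'] = store['i']+2 = 2 → {'w': 11, 'i': 0, 'c': 2}
del 'c' → {'w': 11, 'i': 0}
store['w'] = 11+4 = 15 → {'w': 15, 'i': 0}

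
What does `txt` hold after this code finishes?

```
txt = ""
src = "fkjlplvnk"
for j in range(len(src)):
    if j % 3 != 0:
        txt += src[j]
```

j=0: skip
j=1: add 'k' → 'k'
j=2: add 'j' → 'kj'
j=3: skip
j=4: add 'p' → 'kjp'
j=5: add 'l' → 'kjpl'
j=6: skip
j=7: add 'n' → 'kjpln'
j=8: add 'k' → 'kjplnk'

'kjplnk'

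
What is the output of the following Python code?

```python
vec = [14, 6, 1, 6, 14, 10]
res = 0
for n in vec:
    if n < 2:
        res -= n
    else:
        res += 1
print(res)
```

4

n=14: not <2, res = 0+1 = 1
n=6: not <2, res = 1+1 = 2
n=1: <2, res = 2-1 = 1
n=6: not <2, res = 1+1 = 2
n=14: not <2, res = 2+1 = 3
n=10: not <2, res = 3+1 = 4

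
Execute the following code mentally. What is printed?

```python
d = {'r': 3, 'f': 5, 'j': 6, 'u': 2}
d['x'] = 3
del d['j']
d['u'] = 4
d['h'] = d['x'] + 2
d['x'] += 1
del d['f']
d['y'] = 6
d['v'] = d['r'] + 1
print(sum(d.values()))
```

26

d['x'] = 3 → {'r': 3, 'f': 5, 'j': 6, 'u': 2, 'x': 3}
del 'j' → {'r': 3, 'f': 5, 'u': 2, 'x': 3}
d['u'] = 4 → {'r': 3, 'f': 5, 'u': 4, 'x': 3}
d['h'] = d['x']+2 = 5 → {'r': 3, 'f': 5, 'u': 4, 'x': 3, 'h': 5}
d['x'] = 3+1 = 4 → {'r': 3, 'f': 5, 'u': 4, 'x': 4, 'h': 5}
del 'f' → {'r': 3, 'u': 4, 'x': 4, 'h': 5}
d['y'] = 6 → {'r': 3, 'u': 4, 'x': 4, 'h': 5, 'y': 6}
d['v'] = d['r']+1 = 4 → {'r': 3, 'u': 4, 'x': 4, 'h': 5, 'y': 6, 'v': 4}
sum of values = 26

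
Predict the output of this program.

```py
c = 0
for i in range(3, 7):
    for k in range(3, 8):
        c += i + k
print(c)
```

190

i=3,k=3: c = 0+6 = 6
i=3,k=4: c = 6+7 = 13
i=3,k=5: c = 13+8 = 21
i=3,k=6: c = 21+9 = 30
i=3,k=7: c = 30+10 = 40
i=4,k=3: c = 40+7 = 47
i=4,k=4: c = 47+8 = 55
i=4,k=5: c = 55+9 = 64
i=4,k=6: c = 64+10 = 74
i=4,k=7: c = 74+11 = 85
i=5,k=3: c = 85+8 = 93
i=5,k=4: c = 93+9 = 102
i=5,k=5: c = 102+10 = 112
i=5,k=6: c = 112+11 = 123
i=5,k=7: c = 123+12 = 135
i=6,k=3: c = 135+9 = 144
i=6,k=4: c = 144+10 = 154
i=6,k=5: c = 154+11 = 165
i=6,k=6: c = 165+12 = 177
i=6,k=7: c = 177+13 = 190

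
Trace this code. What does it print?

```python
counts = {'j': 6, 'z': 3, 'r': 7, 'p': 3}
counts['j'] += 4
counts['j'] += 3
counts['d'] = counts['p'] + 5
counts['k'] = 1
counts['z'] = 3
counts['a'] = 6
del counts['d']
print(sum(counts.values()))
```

33

counts['j'] = 6+4 = 10 → {'j': 10, 'z': 3, 'r': 7, 'p': 3}
counts['j'] = 10+3 = 13 → {'j': 13, 'z': 3, 'r': 7, 'p': 3}
counts['d'] = counts['p']+5 = 8 → {'j': 13, 'z': 3, 'r': 7, 'p': 3, 'd': 8}
counts['k'] = 1 → {'j': 13, 'z': 3, 'r': 7, 'p': 3, 'd': 8, 'k': 1}
counts['z'] = 3 → {'j': 13, 'z': 3, 'r': 7, 'p': 3, 'd': 8, 'k': 1}
counts['a'] = 6 → {'j': 13, 'z': 3, 'r': 7, 'p': 3, 'd': 8, 'k': 1, 'a': 6}
del 'd' → {'j': 13, 'z': 3, 'r': 7, 'p': 3, 'k': 1, 'a': 6}
sum of values = 33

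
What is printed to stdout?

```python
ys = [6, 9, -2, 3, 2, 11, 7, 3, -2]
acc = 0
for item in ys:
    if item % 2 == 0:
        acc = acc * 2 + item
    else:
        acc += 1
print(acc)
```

item=6: even, acc = 0*2+6 = 6
item=9: not even, acc = 6+1 = 7
item=-2: even, acc = 7*2+(-2) = 12
item=3: not even, acc = 12+1 = 13
item=2: even, acc = 13*2+2 = 28
item=11: not even, acc = 28+1 = 29
item=7: not even, acc = 29+1 = 30
item=3: not even, acc = 30+1 = 31
item=-2: even, acc = 31*2+(-2) = 60

60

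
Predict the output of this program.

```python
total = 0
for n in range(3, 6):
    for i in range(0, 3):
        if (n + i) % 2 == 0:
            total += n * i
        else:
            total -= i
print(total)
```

n=3,i=0: odd sum, total = 0-0 = 0
n=3,i=1: even sum, total = 0+3 = 3
n=3,i=2: odd sum, total = 3-2 = 1
n=4,i=0: even sum, total = 1+0 = 1
n=4,i=1: odd sum, total = 1-1 = 0
n=4,i=2: even sum, total = 0+8 = 8
n=5,i=0: odd sum, total = 8-0 = 8
n=5,i=1: even sum, total = 8+5 = 13
n=5,i=2: odd sum, total = 13-2 = 11

11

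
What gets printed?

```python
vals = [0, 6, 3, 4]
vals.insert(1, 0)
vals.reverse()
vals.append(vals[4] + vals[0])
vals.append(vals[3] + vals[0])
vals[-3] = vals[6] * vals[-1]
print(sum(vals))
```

37

insert 0 at 1 → [0, 0, 6, 3, 4]
reverse → [4, 3, 6, 0, 0]
append vals[4]+vals[0] = 0+4 = 4 → [4, 3, 6, 0, 0, 4]
append vals[3]+vals[0] = 0+4 = 4 → [4, 3, 6, 0, 0, 4, 4]
vals[-3] = vals[6]*vals[-1] = 4*4 = 16 → [4, 3, 6, 0, 16, 4, 4]
sum = 37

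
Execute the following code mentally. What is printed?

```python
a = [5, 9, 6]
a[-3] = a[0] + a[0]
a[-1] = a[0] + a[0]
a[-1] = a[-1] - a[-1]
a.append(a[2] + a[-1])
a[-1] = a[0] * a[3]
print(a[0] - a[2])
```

10

a[-3] = a[0]+a[0] = 5+5 = 10 → [10, 9, 6]
a[-1] = a[0]+a[0] = 10+10 = 20 → [10, 9, 20]
a[-1] = a[-1]-a[-1] = 20-20 = 0 → [10, 9, 0]
append a[2]+a[-1] = 0+0 = 0 → [10, 9, 0, 0]
a[-1] = a[0]*a[3] = 10*0 = 0 → [10, 9, 0, 0]
a[0]-a[2] = 10-0 = 10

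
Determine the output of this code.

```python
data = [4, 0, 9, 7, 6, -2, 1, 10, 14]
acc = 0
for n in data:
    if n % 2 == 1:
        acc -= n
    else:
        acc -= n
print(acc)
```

-49

n=4: not odd, acc = 0-4 = -4
n=0: not odd, acc = (-4)-0 = -4
n=9: odd, acc = (-4)-9 = -13
n=7: odd, acc = (-13)-7 = -20
n=6: not odd, acc = (-20)-6 = -26
n=-2: not odd, acc = (-26)-(-2) = -24
n=1: odd, acc = (-24)-1 = -25
n=10: not odd, acc = (-25)-10 = -35
n=14: not odd, acc = (-35)-14 = -49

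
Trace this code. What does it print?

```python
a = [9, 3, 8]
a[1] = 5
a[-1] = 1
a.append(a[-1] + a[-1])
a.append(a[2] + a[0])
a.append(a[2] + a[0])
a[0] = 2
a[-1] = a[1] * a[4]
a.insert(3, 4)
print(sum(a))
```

a[1] = 5 → [9, 5, 8]
a[-1] = 1 → [9, 5, 1]
append a[-1]+a[-1] = 1+1 = 2 → [9, 5, 1, 2]
append a[2]+a[0] = 1+9 = 10 → [9, 5, 1, 2, 10]
append a[2]+a[0] = 1+9 = 10 → [9, 5, 1, 2, 10, 10]
a[0] = 2 → [2, 5, 1, 2, 10, 10]
a[-1] = a[1]*a[4] = 5*10 = 50 → [2, 5, 1, 2, 10, 50]
insert 4 at 3 → [2, 5, 1, 4, 2, 10, 50]
sum = 74

74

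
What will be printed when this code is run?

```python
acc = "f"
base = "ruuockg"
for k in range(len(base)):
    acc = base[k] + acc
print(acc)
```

gkcouurf

k=0: prepend 'r' → 'rf'
k=1: prepend 'u' → 'urf'
k=2: prepend 'u' → 'uurf'
k=3: prepend 'o' → 'ouurf'
k=4: prepend 'c' → 'couurf'
k=5: prepend 'k' → 'kcouurf'
k=6: prepend 'g' → 'gkcouurf'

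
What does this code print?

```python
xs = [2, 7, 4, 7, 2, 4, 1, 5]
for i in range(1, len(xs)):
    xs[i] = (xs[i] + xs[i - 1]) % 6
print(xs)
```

i=1: xs[1] = (7+2)%6 = 3 → [2, 3, 4, 7, 2, 4, 1, 5]
i=2: xs[2] = (4+3)%6 = 1 → [2, 3, 1, 7, 2, 4, 1, 5]
i=3: xs[3] = (7+1)%6 = 2 → [2, 3, 1, 2, 2, 4, 1, 5]
i=4: xs[4] = (2+2)%6 = 4 → [2, 3, 1, 2, 4, 4, 1, 5]
i=5: xs[5] = (4+4)%6 = 2 → [2, 3, 1, 2, 4, 2, 1, 5]
i=6: xs[6] = (1+2)%6 = 3 → [2, 3, 1, 2, 4, 2, 3, 5]
i=7: xs[7] = (5+3)%6 = 2 → [2, 3, 1, 2, 4, 2, 3, 2]

[2, 3, 1, 2, 4, 2, 3, 2]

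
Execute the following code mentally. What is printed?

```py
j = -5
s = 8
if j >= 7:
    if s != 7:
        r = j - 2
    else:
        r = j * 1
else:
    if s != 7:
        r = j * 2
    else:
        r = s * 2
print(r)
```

j=-5, s=8
j >= 7 is False; s != 7 is True
→ r = j * 2 = -10

-10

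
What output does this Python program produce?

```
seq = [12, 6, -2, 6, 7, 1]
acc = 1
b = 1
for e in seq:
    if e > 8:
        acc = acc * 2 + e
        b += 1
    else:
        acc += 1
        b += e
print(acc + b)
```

39

e=12: >8, acc = 1*2+12 = 14; b=2
e=6: not >8, acc = 14+1 = 15; b=8
e=-2: not >8, acc = 15+1 = 16; b=6
e=6: not >8, acc = 16+1 = 17; b=12
e=7: not >8, acc = 17+1 = 18; b=19
e=1: not >8, acc = 18+1 = 19; b=20
acc+b = 19+20 = 39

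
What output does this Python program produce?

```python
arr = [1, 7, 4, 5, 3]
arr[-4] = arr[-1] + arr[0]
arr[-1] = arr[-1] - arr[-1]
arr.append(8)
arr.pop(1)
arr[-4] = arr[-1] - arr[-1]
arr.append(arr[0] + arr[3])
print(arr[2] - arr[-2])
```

arr[-4] = arr[-1]+arr[0] = 3+1 = 4 → [1, 4, 4, 5, 3]
arr[-1] = arr[-1]-arr[-1] = 3-3 = 0 → [1, 4, 4, 5, 0]
append 8 → [1, 4, 4, 5, 0, 8]
pop(1) removes 4 → [1, 4, 5, 0, 8]
arr[-4] = arr[-1]-arr[-1] = 8-8 = 0 → [1, 0, 5, 0, 8]
append arr[0]+arr[3] = 1+0 = 1 → [1, 0, 5, 0, 8, 1]
arr[2]-arr[-2] = 5-8 = -3

-3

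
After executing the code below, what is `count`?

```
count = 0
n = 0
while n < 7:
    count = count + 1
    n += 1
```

n=0: count = 0+1 = 1
n=1: count = 1+1 = 2
n=2: count = 2+1 = 3
n=3: count = 3+1 = 4
n=4: count = 4+1 = 5
n=5: count = 5+1 = 6
n=6: count = 6+1 = 7

7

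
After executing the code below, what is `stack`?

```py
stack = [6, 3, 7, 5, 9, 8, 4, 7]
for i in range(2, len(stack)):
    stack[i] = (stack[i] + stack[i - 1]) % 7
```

[6, 3, 3, 1, 3, 4, 1, 1]

i=2: stack[2] = (7+3)%7 = 3 → [6, 3, 3, 5, 9, 8, 4, 7]
i=3: stack[3] = (5+3)%7 = 1 → [6, 3, 3, 1, 9, 8, 4, 7]
i=4: stack[4] = (9+1)%7 = 3 → [6, 3, 3, 1, 3, 8, 4, 7]
i=5: stack[5] = (8+3)%7 = 4 → [6, 3, 3, 1, 3, 4, 4, 7]
i=6: stack[6] = (4+4)%7 = 1 → [6, 3, 3, 1, 3, 4, 1, 7]
i=7: stack[7] = (7+1)%7 = 1 → [6, 3, 3, 1, 3, 4, 1, 1]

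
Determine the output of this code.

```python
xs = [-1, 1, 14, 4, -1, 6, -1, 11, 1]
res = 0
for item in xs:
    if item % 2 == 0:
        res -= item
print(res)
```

-24

item=-1: not even
item=1: not even
item=14: even, res = 0-14 = -14
item=4: even, res = (-14)-4 = -18
item=-1: not even
item=6: even, res = (-18)-6 = -24
item=-1: not even
item=11: not even
item=1: not even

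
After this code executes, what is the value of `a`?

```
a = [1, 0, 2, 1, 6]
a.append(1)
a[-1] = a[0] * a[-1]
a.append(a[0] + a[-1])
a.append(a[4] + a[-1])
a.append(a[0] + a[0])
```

append 1 → [1, 0, 2, 1, 6, 1]
a[-1] = a[0]*a[-1] = 1*1 = 1 → [1, 0, 2, 1, 6, 1]
append a[0]+a[-1] = 1+1 = 2 → [1, 0, 2, 1, 6, 1, 2]
append a[4]+a[-1] = 6+2 = 8 → [1, 0, 2, 1, 6, 1, 2, 8]
append a[0]+a[0] = 1+1 = 2 → [1, 0, 2, 1, 6, 1, 2, 8, 2]

[1, 0, 2, 1, 6, 1, 2, 8, 2]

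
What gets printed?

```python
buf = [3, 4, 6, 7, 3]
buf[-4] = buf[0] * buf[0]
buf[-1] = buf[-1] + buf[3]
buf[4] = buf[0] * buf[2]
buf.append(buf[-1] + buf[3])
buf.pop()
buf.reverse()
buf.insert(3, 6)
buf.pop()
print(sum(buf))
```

buf[-4] = buf[0]*buf[0] = 3*3 = 9 → [3, 9, 6, 7, 3]
buf[-1] = buf[-1]+buf[3] = 3+7 = 10 → [3, 9, 6, 7, 10]
buf[4] = buf[0]*buf[2] = 3*6 = 18 → [3, 9, 6, 7, 18]
append buf[-1]+buf[3] = 18+7 = 25 → [3, 9, 6, 7, 18, 25]
pop() removes 25 → [3, 9, 6, 7, 18]
reverse → [18, 7, 6, 9, 3]
insert 6 at 3 → [18, 7, 6, 6, 9, 3]
pop() removes 3 → [18, 7, 6, 6, 9]
sum = 46

46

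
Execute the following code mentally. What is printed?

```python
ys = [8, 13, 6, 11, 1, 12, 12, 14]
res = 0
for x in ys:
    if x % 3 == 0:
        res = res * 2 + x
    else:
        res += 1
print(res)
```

x=8: not %3==0, res = 0+1 = 1
x=13: not %3==0, res = 1+1 = 2
x=6: %3==0, res = 2*2+6 = 10
x=11: not %3==0, res = 10+1 = 11
x=1: not %3==0, res = 11+1 = 12
x=12: %3==0, res = 12*2+12 = 36
x=12: %3==0, res = 36*2+12 = 84
x=14: not %3==0, res = 84+1 = 85

85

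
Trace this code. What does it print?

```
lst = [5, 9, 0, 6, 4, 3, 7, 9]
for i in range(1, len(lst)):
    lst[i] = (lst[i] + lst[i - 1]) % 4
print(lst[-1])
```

3

i=1: lst[1] = (9+5)%4 = 2 → [5, 2, 0, 6, 4, 3, 7, 9]
i=2: lst[2] = (0+2)%4 = 2 → [5, 2, 2, 6, 4, 3, 7, 9]
i=3: lst[3] = (6+2)%4 = 0 → [5, 2, 2, 0, 4, 3, 7, 9]
i=4: lst[4] = (4+0)%4 = 0 → [5, 2, 2, 0, 0, 3, 7, 9]
i=5: lst[5] = (3+0)%4 = 3 → [5, 2, 2, 0, 0, 3, 7, 9]
i=6: lst[6] = (7+3)%4 = 2 → [5, 2, 2, 0, 0, 3, 2, 9]
i=7: lst[7] = (9+2)%4 = 3 → [5, 2, 2, 0, 0, 3, 2, 3]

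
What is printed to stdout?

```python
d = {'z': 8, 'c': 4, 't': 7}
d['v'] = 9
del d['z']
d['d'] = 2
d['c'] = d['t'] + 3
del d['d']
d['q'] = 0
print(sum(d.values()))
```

26

d['v'] = 9 → {'z': 8, 'c': 4, 't': 7, 'v': 9}
del 'z' → {'c': 4, 't': 7, 'v': 9}
d['d'] = 2 → {'c': 4, 't': 7, 'v': 9, 'd': 2}
d['c'] = d['t']+3 = 10 → {'c': 10, 't': 7, 'v': 9, 'd': 2}
del 'd' → {'c': 10, 't': 7, 'v': 9}
d['q'] = 0 → {'c': 10, 't': 7, 'v': 9, 'q': 0}
sum of values = 26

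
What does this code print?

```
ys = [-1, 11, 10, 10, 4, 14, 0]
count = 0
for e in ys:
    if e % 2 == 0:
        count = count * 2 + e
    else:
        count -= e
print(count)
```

-36

e=-1: not even, count = 0-(-1) = 1
e=11: not even, count = 1-11 = -10
e=10: even, count = (-10)*2+10 = -10
e=10: even, count = (-10)*2+10 = -10
e=4: even, count = (-10)*2+4 = -16
e=14: even, count = (-16)*2+14 = -18
e=0: even, count = (-18)*2+0 = -36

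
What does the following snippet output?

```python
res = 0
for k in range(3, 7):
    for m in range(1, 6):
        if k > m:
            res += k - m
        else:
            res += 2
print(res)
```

46

k=3,m=1: 3>1, res = 0+2 = 2
k=3,m=2: 3>2, res = 2+1 = 3
k=3,m=3: not 3>3, res = 3+2 = 5
k=3,m=4: not 3>4, res = 5+2 = 7
k=3,m=5: not 3>5, res = 7+2 = 9
k=4,m=1: 4>1, res = 9+3 = 12
k=4,m=2: 4>2, res = 12+2 = 14
k=4,m=3: 4>3, res = 14+1 = 15
k=4,m=4: not 4>4, res = 15+2 = 17
k=4,m=5: not 4>5, res = 17+2 = 19
k=5,m=1: 5>1, res = 19+4 = 23
k=5,m=2: 5>2, res = 23+3 = 26
k=5,m=3: 5>3, res = 26+2 = 28
k=5,m=4: 5>4, res = 28+1 = 29
k=5,m=5: not 5>5, res = 29+2 = 31
k=6,m=1: 6>1, res = 31+5 = 36
k=6,m=2: 6>2, res = 36+4 = 40
k=6,m=3: 6>3, res = 40+3 = 43
k=6,m=4: 6>4, res = 43+2 = 45
k=6,m=5: 6>5, res = 45+1 = 46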